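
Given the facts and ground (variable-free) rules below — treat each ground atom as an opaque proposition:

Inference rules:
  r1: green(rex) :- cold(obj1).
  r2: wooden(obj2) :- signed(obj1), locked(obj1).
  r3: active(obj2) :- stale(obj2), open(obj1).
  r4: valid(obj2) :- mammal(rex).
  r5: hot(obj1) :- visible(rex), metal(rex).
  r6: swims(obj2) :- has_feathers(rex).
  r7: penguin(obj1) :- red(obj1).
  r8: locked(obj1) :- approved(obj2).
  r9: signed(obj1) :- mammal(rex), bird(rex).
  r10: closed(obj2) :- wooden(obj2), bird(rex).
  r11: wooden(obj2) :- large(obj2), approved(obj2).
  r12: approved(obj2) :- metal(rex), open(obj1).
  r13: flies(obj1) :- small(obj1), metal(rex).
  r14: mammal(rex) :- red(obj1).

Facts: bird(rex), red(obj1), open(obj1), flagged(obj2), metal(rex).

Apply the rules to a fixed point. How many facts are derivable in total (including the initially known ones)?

Round 1 fires r7, r12, r14, giving penguin(obj1), approved(obj2), mammal(rex).
Round 2 fires r4, r8, r9, giving valid(obj2), locked(obj1), signed(obj1).
Round 3 fires r2, giving wooden(obj2).
Round 4 fires r10, giving closed(obj2).
Closure: {approved(obj2), bird(rex), closed(obj2), flagged(obj2), locked(obj1), mammal(rex), metal(rex), open(obj1), penguin(obj1), red(obj1), signed(obj1), valid(obj2), wooden(obj2)} — 13 facts.

13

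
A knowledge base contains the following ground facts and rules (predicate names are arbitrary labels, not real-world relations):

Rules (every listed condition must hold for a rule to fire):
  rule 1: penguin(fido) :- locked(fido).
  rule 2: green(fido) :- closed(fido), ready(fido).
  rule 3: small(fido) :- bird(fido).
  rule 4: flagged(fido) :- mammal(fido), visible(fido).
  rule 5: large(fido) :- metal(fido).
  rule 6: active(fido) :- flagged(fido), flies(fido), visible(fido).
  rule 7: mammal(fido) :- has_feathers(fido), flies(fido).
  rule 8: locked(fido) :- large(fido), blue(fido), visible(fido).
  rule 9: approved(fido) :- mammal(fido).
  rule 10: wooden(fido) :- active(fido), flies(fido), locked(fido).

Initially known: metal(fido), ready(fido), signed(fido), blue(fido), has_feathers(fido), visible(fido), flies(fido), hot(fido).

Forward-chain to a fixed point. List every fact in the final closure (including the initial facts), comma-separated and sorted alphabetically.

Round 1 — rule 5, rule 7, derive large(fido), mammal(fido).
Round 2 — rule 4, rule 8, rule 9, derive flagged(fido), locked(fido), approved(fido).
Round 3 — rule 1, rule 6, derive penguin(fido), active(fido).
Round 4 — rule 10, derive wooden(fido).

active(fido), approved(fido), blue(fido), flagged(fido), flies(fido), has_feathers(fido), hot(fido), large(fido), locked(fido), mammal(fido), metal(fido), penguin(fido), ready(fido), signed(fido), visible(fido), wooden(fido)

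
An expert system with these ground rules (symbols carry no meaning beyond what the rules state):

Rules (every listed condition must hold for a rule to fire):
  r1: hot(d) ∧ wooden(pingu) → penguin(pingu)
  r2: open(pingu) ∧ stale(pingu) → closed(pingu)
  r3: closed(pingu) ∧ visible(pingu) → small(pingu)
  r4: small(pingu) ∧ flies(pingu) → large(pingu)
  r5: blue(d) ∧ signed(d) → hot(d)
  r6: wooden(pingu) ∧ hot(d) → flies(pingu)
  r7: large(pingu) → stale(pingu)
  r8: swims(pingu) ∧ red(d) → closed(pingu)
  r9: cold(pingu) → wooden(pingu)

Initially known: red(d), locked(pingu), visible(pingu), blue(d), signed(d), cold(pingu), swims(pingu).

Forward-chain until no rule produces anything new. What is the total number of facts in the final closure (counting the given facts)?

15

Round 1 fires r5, r8, r9, giving hot(d), closed(pingu), wooden(pingu).
Round 2 fires r1, r3, r6, giving penguin(pingu), small(pingu), flies(pingu).
Round 3 fires r4, giving large(pingu).
Round 4 fires r7, giving stale(pingu).
Closure: {blue(d), closed(pingu), cold(pingu), flies(pingu), hot(d), large(pingu), locked(pingu), penguin(pingu), red(d), signed(d), small(pingu), stale(pingu), swims(pingu), visible(pingu), wooden(pingu)} — 15 facts.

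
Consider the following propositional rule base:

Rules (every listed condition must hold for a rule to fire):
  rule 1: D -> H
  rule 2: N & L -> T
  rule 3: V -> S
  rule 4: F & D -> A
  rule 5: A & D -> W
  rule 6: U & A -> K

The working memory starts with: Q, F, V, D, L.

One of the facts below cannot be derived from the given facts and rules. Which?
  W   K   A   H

Round 1: rule 1 [D -> H]; rule 3 [V -> S]; rule 4 [F & D -> A]. Adds H, S, A.
Round 2: rule 5 [A & D -> W]. Adds W.
Derived: H (round 1), A (round 1), W (round 2). K never appears in any round.

K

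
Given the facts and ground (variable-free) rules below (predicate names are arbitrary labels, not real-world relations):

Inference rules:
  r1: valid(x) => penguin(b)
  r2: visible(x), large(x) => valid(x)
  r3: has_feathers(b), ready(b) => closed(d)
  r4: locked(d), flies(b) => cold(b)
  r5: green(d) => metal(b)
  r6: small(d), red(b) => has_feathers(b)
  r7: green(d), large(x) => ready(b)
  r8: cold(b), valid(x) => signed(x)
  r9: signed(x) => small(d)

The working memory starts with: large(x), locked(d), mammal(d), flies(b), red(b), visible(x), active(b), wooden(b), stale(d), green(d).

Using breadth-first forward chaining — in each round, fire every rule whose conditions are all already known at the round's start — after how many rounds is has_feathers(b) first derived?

Round 1 — r2, r4, r5, r7, derive valid(x), cold(b), metal(b), ready(b).
Round 2 — r1, r8, derive penguin(b), signed(x).
Round 3 — r9, derive small(d).
Round 4 — r6, derive has_feathers(b).
has_feathers(b) first appears in round 4.

4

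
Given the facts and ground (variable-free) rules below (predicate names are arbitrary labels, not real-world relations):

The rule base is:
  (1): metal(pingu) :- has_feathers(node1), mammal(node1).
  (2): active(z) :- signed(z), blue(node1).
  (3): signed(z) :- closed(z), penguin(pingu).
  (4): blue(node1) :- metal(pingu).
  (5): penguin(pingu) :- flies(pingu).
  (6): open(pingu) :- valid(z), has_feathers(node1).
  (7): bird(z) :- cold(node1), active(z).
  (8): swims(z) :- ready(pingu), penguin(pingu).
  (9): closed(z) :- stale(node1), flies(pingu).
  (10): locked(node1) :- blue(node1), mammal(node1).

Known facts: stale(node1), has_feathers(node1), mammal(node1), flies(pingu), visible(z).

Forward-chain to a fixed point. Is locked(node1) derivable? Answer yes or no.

yes

Round 1: (1) [metal(pingu) :- has_feathers(node1), mammal(node1).]; (5) [penguin(pingu) :- flies(pingu).]; (9) [closed(z) :- stale(node1), flies(pingu).]. Adds metal(pingu), penguin(pingu), closed(z).
Round 2: (3) [signed(z) :- closed(z), penguin(pingu).]; (4) [blue(node1) :- metal(pingu).]. Adds signed(z), blue(node1).
Round 3: (2) [active(z) :- signed(z), blue(node1).]; (10) [locked(node1) :- blue(node1), mammal(node1).]. Adds active(z), locked(node1).
locked(node1) appears in round 3, so it is derivable.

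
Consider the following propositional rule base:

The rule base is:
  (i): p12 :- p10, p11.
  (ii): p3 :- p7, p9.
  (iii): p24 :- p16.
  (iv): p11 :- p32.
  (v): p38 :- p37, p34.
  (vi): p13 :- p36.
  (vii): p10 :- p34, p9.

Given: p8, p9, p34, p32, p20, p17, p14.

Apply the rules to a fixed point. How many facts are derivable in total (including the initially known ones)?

10

Round 1: (iv) [p11 :- p32.]; (vii) [p10 :- p34, p9.]. New: p11, p10.
Round 2: (i) [p12 :- p10, p11.]. New: p12.
Closure: {p10, p11, p12, p14, p17, p20, p32, p34, p8, p9} — 10 facts.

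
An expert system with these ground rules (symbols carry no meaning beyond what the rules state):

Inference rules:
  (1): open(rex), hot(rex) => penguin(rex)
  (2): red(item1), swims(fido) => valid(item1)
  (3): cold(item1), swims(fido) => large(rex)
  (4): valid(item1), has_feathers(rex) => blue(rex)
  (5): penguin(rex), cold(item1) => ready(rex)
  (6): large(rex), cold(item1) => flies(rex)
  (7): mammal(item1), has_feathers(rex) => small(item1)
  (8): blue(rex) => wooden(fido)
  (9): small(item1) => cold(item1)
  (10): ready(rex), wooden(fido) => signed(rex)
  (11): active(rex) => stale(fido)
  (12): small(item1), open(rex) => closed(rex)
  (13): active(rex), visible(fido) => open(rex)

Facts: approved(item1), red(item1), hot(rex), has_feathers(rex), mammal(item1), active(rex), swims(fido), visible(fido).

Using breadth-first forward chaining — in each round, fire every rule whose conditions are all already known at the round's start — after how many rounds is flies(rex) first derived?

Round 1: (2) [red(item1), swims(fido) => valid(item1)]; (7) [mammal(item1), has_feathers(rex) => small(item1)]; (11) [active(rex) => stale(fido)]; (13) [active(rex), visible(fido) => open(rex)]. Adds valid(item1), small(item1), stale(fido), open(rex).
Round 2: (1) [open(rex), hot(rex) => penguin(rex)]; (4) [valid(item1), has_feathers(rex) => blue(rex)]; (9) [small(item1) => cold(item1)]; (12) [small(item1), open(rex) => closed(rex)]. Adds penguin(rex), blue(rex), cold(item1), closed(rex).
Round 3: (3) [cold(item1), swims(fido) => large(rex)]; (5) [penguin(rex), cold(item1) => ready(rex)]; (8) [blue(rex) => wooden(fido)]. Adds large(rex), ready(rex), wooden(fido).
Round 4: (6) [large(rex), cold(item1) => flies(rex)]; (10) [ready(rex), wooden(fido) => signed(rex)]. Adds flies(rex), signed(rex).
flies(rex) first appears in round 4.

4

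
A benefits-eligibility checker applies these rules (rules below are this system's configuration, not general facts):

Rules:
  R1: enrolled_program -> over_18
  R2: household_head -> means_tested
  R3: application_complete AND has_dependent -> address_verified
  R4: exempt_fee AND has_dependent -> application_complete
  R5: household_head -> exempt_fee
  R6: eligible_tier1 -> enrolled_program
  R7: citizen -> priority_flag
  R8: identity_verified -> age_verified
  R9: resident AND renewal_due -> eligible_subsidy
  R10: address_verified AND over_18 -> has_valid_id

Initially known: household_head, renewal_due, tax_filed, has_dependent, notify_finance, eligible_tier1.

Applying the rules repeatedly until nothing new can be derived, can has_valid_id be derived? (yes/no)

yes

Round 1 — R2, R5, R6, derive means_tested, exempt_fee, enrolled_program.
Round 2 — R1, R4, derive over_18, application_complete.
Round 3 — R3, derive address_verified.
Round 4 — R10, derive has_valid_id.
has_valid_id appears in round 4, so it is derivable.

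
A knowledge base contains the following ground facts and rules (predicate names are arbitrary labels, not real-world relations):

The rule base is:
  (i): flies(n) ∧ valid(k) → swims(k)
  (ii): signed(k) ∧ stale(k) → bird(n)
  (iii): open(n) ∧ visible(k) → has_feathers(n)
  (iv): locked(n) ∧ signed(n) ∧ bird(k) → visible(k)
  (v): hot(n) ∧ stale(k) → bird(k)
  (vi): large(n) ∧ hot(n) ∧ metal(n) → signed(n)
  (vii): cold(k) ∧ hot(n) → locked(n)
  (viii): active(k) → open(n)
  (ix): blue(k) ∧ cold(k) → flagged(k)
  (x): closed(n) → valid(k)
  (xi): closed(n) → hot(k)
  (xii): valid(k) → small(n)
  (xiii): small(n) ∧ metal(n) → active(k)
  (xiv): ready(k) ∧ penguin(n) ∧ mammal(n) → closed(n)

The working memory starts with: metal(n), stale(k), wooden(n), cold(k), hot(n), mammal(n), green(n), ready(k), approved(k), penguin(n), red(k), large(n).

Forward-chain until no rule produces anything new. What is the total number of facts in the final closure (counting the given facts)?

Round 1: (v) [hot(n) ∧ stale(k) → bird(k)]; (vi) [large(n) ∧ hot(n) ∧ metal(n) → signed(n)]; (vii) [cold(k) ∧ hot(n) → locked(n)]; (xiv) [ready(k) ∧ penguin(n) ∧ mammal(n) → closed(n)]. New: bird(k), signed(n), locked(n), closed(n).
Round 2: (iv) [locked(n) ∧ signed(n) ∧ bird(k) → visible(k)]; (x) [closed(n) → valid(k)]; (xi) [closed(n) → hot(k)]. New: visible(k), valid(k), hot(k).
Round 3: (xii) [valid(k) → small(n)]. New: small(n).
Round 4: (xiii) [small(n) ∧ metal(n) → active(k)]. New: active(k).
Round 5: (viii) [active(k) → open(n)]. New: open(n).
Round 6: (iii) [open(n) ∧ visible(k) → has_feathers(n)]. New: has_feathers(n).
Closure: {active(k), approved(k), bird(k), closed(n), cold(k), green(n), has_feathers(n), hot(k), hot(n), large(n), locked(n), mammal(n), metal(n), open(n), penguin(n), ready(k), red(k), signed(n), small(n), stale(k), valid(k), visible(k), wooden(n)} — 23 facts.

23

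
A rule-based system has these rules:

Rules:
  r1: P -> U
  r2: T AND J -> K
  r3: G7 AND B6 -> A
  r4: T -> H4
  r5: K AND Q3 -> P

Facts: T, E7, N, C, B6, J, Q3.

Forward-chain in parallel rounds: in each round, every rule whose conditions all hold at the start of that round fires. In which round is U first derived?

Round 1 fires r2, r4, giving K, H4.
Round 2 fires r5, giving P.
Round 3 fires r1, giving U.
U first appears in round 3.

3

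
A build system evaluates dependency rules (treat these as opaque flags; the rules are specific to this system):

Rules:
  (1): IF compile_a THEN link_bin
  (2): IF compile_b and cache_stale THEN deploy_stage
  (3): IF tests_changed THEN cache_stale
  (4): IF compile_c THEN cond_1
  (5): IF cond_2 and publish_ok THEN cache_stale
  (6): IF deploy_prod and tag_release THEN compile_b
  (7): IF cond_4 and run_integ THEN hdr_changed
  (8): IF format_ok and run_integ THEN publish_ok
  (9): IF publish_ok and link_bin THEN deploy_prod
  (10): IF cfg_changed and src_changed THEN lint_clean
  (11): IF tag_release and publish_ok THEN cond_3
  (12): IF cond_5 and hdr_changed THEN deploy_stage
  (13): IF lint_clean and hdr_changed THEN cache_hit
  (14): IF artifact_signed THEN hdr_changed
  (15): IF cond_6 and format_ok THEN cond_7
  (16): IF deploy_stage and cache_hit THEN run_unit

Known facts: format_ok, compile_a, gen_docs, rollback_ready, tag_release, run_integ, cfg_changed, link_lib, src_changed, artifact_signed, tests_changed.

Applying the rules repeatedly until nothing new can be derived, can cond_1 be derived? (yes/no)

no

Round 1: (1) [IF compile_a THEN link_bin]; (3) [IF tests_changed THEN cache_stale]; (8) [IF format_ok and run_integ THEN publish_ok]; (10) [IF cfg_changed and src_changed THEN lint_clean]; (14) [IF artifact_signed THEN hdr_changed]. Adds link_bin, cache_stale, publish_ok, lint_clean, hdr_changed.
Round 2: (9) [IF publish_ok and link_bin THEN deploy_prod]; (11) [IF tag_release and publish_ok THEN cond_3]; (13) [IF lint_clean and hdr_changed THEN cache_hit]. Adds deploy_prod, cond_3, cache_hit.
Round 3: (6) [IF deploy_prod and tag_release THEN compile_b]. Adds compile_b.
Round 4: (2) [IF compile_b and cache_stale THEN deploy_stage]. Adds deploy_stage.
Round 5: (16) [IF deploy_stage and cache_hit THEN run_unit]. Adds run_unit.
Fixed point reached. cond_1 is concluded only by (4); (4) needs compile_c (never derived).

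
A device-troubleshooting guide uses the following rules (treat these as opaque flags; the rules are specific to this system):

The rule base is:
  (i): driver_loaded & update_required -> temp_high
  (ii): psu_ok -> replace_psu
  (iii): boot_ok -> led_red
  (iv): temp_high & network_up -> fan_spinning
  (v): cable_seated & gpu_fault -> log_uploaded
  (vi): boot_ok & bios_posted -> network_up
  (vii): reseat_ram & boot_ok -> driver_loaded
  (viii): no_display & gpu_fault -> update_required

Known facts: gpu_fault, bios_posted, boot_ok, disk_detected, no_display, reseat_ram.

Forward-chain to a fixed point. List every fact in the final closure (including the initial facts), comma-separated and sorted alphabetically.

bios_posted, boot_ok, disk_detected, driver_loaded, fan_spinning, gpu_fault, led_red, network_up, no_display, reseat_ram, temp_high, update_required

Round 1 fires (iii), (vi), (vii), (viii), giving led_red, network_up, driver_loaded, update_required.
Round 2 fires (i), giving temp_high.
Round 3 fires (iv), giving fan_spinning.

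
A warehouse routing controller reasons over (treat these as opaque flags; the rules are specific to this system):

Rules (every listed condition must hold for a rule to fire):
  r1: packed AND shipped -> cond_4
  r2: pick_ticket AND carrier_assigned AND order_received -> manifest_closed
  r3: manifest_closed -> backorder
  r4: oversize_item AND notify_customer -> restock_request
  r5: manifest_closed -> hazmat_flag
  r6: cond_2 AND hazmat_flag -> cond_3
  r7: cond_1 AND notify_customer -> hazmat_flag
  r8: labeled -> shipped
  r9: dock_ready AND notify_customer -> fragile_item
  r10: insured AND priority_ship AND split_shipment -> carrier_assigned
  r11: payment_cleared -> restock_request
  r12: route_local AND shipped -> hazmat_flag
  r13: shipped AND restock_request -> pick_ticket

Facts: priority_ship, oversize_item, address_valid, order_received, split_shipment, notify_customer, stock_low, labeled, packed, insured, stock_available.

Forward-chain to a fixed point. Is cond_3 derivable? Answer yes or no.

no

Round 1 fires r4, r8, r10, giving restock_request, shipped, carrier_assigned.
Round 2 fires r1, r13, giving cond_4, pick_ticket.
Round 3 fires r2, giving manifest_closed.
Round 4 fires r3, r5, giving backorder, hazmat_flag.
Fixed point reached. cond_3 is concluded only by r6; r6 needs cond_2 (never derived).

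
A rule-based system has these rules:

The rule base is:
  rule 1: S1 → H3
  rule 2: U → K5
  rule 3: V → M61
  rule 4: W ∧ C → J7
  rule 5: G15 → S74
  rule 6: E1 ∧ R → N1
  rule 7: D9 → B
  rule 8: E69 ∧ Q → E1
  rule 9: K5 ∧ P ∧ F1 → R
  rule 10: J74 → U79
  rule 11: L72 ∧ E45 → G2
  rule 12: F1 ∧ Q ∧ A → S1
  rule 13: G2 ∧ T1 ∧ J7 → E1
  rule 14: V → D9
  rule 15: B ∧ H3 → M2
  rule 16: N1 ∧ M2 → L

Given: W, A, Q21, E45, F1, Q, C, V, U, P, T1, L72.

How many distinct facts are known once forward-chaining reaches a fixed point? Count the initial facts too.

[1] rule 2 [U → K5]; rule 3 [V → M61]; rule 4 [W ∧ C → J7]; rule 11 [L72 ∧ E45 → G2]; rule 12 [F1 ∧ Q ∧ A → S1]; rule 14 [V → D9]. ⇒ new: K5, M61, J7, G2, S1, D9.
[2] rule 1 [S1 → H3]; rule 7 [D9 → B]; rule 9 [K5 ∧ P ∧ F1 → R]; rule 13 [G2 ∧ T1 ∧ J7 → E1]. ⇒ new: H3, B, R, E1.
[3] rule 6 [E1 ∧ R → N1]; rule 15 [B ∧ H3 → M2]. ⇒ new: N1, M2.
[4] rule 16 [N1 ∧ M2 → L]. ⇒ new: L.
Closure: {A, B, C, D9, E1, E45, F1, G2, H3, J7, K5, L, L72, M2, M61, N1, P, Q, Q21, R, S1, T1, U, V, W} — 25 facts.

25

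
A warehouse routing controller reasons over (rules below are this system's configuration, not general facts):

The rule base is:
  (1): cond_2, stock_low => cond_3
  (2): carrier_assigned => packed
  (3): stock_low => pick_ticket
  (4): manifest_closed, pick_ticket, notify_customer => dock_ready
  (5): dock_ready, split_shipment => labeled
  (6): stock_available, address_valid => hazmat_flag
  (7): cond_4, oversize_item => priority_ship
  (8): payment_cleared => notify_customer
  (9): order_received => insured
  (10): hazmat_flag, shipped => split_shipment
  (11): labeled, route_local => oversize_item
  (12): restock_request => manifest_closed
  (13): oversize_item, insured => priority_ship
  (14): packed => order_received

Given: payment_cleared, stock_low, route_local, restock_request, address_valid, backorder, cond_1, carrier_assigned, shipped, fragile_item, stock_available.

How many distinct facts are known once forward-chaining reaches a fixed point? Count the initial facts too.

23

Round 1 fires (2), (3), (6), (8), (12), giving packed, pick_ticket, hazmat_flag, notify_customer, manifest_closed.
Round 2 fires (4), (10), (14), giving dock_ready, split_shipment, order_received.
Round 3 fires (5), (9), giving labeled, insured.
Round 4 fires (11), giving oversize_item.
Round 5 fires (13), giving priority_ship.
Closure: {address_valid, backorder, carrier_assigned, cond_1, dock_ready, fragile_item, hazmat_flag, insured, labeled, manifest_closed, notify_customer, order_received, oversize_item, packed, payment_cleared, pick_ticket, priority_ship, restock_request, route_local, shipped, split_shipment, stock_available, stock_low} — 23 facts.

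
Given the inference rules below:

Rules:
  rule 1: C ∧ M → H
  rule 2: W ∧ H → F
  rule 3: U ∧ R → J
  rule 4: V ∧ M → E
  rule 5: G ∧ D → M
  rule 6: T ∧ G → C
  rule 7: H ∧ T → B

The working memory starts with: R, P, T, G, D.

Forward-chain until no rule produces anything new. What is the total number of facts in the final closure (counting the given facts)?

9

Round 1: rule 5 [G ∧ D → M]; rule 6 [T ∧ G → C]. New: M, C.
Round 2: rule 1 [C ∧ M → H]. New: H.
Round 3: rule 7 [H ∧ T → B]. New: B.
Closure: {B, C, D, G, H, M, P, R, T} — 9 facts.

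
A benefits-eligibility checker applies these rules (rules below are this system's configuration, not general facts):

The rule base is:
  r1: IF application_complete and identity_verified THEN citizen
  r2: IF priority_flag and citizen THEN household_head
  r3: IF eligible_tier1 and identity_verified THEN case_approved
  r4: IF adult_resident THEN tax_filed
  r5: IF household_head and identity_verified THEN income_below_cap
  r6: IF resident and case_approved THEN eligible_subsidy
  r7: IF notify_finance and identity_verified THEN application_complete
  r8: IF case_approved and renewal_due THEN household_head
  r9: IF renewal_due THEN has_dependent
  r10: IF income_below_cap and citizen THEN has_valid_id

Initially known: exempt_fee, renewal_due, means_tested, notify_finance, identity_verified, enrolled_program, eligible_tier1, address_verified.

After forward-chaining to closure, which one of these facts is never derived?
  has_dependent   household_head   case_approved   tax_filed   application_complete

tax_filed

Round 1 — r3, r7, r9, derive case_approved, application_complete, has_dependent.
Round 2 — r1, r8, derive citizen, household_head.
Round 3 — r5, derive income_below_cap.
Round 4 — r10, derive has_valid_id.
Derived: application_complete (round 1), case_approved (round 1), has_dependent (round 1), household_head (round 2). tax_filed never appears in any round.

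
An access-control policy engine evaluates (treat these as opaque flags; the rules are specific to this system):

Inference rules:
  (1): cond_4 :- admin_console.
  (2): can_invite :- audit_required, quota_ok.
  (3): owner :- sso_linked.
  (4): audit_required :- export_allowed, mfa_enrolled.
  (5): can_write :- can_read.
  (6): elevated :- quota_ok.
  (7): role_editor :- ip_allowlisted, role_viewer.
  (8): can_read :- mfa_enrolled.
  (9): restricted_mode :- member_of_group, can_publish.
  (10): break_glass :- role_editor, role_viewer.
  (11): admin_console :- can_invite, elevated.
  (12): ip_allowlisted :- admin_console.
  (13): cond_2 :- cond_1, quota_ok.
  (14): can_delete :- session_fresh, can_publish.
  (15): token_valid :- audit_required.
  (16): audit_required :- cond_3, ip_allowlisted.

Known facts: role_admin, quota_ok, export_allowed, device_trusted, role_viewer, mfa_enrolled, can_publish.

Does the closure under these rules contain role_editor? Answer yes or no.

yes

Round 1 — (4), (6), (8), derive audit_required, elevated, can_read.
Round 2 — (2), (5), (15), derive can_invite, can_write, token_valid.
Round 3 — (11), derive admin_console.
Round 4 — (1), (12), derive cond_4, ip_allowlisted.
Round 5 — (7), derive role_editor.
Round 6 — (10), derive break_glass.
role_editor appears in round 5, so it is derivable.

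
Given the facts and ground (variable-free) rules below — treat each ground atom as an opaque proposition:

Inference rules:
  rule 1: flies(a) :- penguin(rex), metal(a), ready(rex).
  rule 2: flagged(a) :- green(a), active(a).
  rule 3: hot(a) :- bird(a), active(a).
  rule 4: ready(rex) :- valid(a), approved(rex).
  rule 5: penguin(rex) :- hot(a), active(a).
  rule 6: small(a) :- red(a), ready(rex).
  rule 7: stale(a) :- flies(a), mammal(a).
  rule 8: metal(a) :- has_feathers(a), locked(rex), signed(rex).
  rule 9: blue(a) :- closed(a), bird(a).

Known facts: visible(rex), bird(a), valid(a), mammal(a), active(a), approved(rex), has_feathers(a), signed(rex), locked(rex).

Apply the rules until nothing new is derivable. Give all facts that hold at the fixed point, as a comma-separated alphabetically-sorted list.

active(a), approved(rex), bird(a), flies(a), has_feathers(a), hot(a), locked(rex), mammal(a), metal(a), penguin(rex), ready(rex), signed(rex), stale(a), valid(a), visible(rex)

Round 1 — rule 3, rule 4, rule 8, derive hot(a), ready(rex), metal(a).
Round 2 — rule 5, derive penguin(rex).
Round 3 — rule 1, derive flies(a).
Round 4 — rule 7, derive stale(a).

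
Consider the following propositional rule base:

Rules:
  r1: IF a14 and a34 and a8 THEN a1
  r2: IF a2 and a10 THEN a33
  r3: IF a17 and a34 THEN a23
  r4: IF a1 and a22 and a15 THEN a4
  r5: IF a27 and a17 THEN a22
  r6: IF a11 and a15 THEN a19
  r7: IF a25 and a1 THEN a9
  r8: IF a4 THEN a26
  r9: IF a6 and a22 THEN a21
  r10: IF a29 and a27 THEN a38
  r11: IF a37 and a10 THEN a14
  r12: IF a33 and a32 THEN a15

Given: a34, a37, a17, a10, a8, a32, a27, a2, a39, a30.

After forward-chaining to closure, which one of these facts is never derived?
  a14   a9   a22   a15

a9

Round 1: r2 [IF a2 and a10 THEN a33]; r3 [IF a17 and a34 THEN a23]; r5 [IF a27 and a17 THEN a22]; r11 [IF a37 and a10 THEN a14]. Adds a33, a23, a22, a14.
Round 2: r1 [IF a14 and a34 and a8 THEN a1]; r12 [IF a33 and a32 THEN a15]. Adds a1, a15.
Round 3: r4 [IF a1 and a22 and a15 THEN a4]. Adds a4.
Round 4: r8 [IF a4 THEN a26]. Adds a26.
Derived: a15 (round 2), a14 (round 1), a22 (round 1). a9 never appears in any round.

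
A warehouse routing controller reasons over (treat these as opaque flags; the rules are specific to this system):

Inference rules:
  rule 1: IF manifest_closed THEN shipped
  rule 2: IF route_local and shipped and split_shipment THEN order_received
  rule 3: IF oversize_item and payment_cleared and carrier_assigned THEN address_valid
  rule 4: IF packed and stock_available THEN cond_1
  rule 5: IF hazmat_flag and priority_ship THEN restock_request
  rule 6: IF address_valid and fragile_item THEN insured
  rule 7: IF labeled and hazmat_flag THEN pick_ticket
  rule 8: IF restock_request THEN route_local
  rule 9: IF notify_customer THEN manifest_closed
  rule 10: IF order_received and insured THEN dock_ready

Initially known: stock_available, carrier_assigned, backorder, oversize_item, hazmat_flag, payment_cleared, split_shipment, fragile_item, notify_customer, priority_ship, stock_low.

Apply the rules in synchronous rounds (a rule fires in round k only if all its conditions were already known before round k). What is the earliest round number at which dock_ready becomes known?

4

Round 1 fires rule 3, rule 5, rule 9, giving address_valid, restock_request, manifest_closed.
Round 2 fires rule 1, rule 6, rule 8, giving shipped, insured, route_local.
Round 3 fires rule 2, giving order_received.
Round 4 fires rule 10, giving dock_ready.
dock_ready first appears in round 4.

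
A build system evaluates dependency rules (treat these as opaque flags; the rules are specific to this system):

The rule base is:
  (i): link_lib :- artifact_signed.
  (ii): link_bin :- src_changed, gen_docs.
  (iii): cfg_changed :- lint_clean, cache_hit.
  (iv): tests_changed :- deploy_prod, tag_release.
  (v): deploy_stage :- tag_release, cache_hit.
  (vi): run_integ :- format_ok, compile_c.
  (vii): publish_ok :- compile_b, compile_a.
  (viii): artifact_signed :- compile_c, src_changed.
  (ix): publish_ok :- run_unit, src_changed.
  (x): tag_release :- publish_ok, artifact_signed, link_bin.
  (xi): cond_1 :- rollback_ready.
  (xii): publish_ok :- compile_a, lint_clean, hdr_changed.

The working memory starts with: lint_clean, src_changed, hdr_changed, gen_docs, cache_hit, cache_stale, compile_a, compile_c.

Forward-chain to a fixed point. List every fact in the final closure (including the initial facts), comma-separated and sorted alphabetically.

artifact_signed, cache_hit, cache_stale, cfg_changed, compile_a, compile_c, deploy_stage, gen_docs, hdr_changed, link_bin, link_lib, lint_clean, publish_ok, src_changed, tag_release

[1] (ii) [link_bin :- src_changed, gen_docs.]; (iii) [cfg_changed :- lint_clean, cache_hit.]; (viii) [artifact_signed :- compile_c, src_changed.]; (xii) [publish_ok :- compile_a, lint_clean, hdr_changed.]. ⇒ new: link_bin, cfg_changed, artifact_signed, publish_ok.
[2] (i) [link_lib :- artifact_signed.]; (x) [tag_release :- publish_ok, artifact_signed, link_bin.]. ⇒ new: link_lib, tag_release.
[3] (v) [deploy_stage :- tag_release, cache_hit.]. ⇒ new: deploy_stage.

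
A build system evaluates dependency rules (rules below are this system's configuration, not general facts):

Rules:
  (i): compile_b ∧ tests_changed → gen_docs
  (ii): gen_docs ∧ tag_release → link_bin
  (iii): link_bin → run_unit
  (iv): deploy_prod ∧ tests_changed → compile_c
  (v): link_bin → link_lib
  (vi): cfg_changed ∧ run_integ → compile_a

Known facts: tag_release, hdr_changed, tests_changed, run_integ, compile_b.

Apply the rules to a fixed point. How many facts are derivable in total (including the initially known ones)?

9

Round 1: (i) [compile_b ∧ tests_changed → gen_docs]. New: gen_docs.
Round 2: (ii) [gen_docs ∧ tag_release → link_bin]. New: link_bin.
Round 3: (iii) [link_bin → run_unit]; (v) [link_bin → link_lib]. New: run_unit, link_lib.
Closure: {compile_b, gen_docs, hdr_changed, link_bin, link_lib, run_integ, run_unit, tag_release, tests_changed} — 9 facts.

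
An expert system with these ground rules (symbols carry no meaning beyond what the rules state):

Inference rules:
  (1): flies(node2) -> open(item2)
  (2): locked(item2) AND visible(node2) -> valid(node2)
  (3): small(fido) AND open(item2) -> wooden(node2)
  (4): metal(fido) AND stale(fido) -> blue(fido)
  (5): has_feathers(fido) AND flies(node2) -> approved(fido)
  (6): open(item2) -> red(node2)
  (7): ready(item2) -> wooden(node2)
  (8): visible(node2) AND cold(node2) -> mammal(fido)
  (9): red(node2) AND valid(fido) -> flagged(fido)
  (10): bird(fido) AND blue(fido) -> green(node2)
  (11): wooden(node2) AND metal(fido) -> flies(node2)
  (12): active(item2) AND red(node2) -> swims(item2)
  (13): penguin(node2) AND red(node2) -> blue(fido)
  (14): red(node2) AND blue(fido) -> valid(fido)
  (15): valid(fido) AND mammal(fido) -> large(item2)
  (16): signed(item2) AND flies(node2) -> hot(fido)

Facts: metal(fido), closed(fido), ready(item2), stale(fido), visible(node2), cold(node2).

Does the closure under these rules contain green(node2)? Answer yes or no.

no

[1] (4) [metal(fido) AND stale(fido) -> blue(fido)]; (7) [ready(item2) -> wooden(node2)]; (8) [visible(node2) AND cold(node2) -> mammal(fido)]. ⇒ new: blue(fido), wooden(node2), mammal(fido).
[2] (11) [wooden(node2) AND metal(fido) -> flies(node2)]. ⇒ new: flies(node2).
[3] (1) [flies(node2) -> open(item2)]. ⇒ new: open(item2).
[4] (6) [open(item2) -> red(node2)]. ⇒ new: red(node2).
[5] (14) [red(node2) AND blue(fido) -> valid(fido)]. ⇒ new: valid(fido).
[6] (9) [red(node2) AND valid(fido) -> flagged(fido)]; (15) [valid(fido) AND mammal(fido) -> large(item2)]. ⇒ new: flagged(fido), large(item2).
Fixed point reached. green(node2) is concluded only by (10); (10) needs bird(fido) (never derived).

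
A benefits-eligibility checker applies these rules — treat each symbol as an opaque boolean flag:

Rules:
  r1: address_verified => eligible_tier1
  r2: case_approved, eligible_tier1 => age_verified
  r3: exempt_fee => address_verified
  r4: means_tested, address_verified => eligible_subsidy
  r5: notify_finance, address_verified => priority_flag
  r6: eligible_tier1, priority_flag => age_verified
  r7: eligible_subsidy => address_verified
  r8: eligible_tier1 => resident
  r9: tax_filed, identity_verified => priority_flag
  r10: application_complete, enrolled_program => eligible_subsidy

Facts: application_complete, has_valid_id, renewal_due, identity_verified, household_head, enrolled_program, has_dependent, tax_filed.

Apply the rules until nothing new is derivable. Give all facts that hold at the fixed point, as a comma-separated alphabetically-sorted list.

address_verified, age_verified, application_complete, eligible_subsidy, eligible_tier1, enrolled_program, has_dependent, has_valid_id, household_head, identity_verified, priority_flag, renewal_due, resident, tax_filed

Round 1: r9 [tax_filed, identity_verified => priority_flag]; r10 [application_complete, enrolled_program => eligible_subsidy]. New: priority_flag, eligible_subsidy.
Round 2: r7 [eligible_subsidy => address_verified]. New: address_verified.
Round 3: r1 [address_verified => eligible_tier1]. New: eligible_tier1.
Round 4: r6 [eligible_tier1, priority_flag => age_verified]; r8 [eligible_tier1 => resident]. New: age_verified, resident.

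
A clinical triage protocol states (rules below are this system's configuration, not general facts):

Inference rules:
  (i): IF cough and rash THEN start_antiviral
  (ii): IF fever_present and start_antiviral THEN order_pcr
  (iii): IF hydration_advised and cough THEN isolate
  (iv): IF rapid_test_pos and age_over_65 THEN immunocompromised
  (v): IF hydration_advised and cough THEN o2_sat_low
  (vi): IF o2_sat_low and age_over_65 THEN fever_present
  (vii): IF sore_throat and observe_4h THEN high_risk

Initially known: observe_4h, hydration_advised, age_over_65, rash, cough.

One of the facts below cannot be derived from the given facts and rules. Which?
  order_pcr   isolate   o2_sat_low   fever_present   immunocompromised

immunocompromised

Round 1: (i) [IF cough and rash THEN start_antiviral]; (iii) [IF hydration_advised and cough THEN isolate]; (v) [IF hydration_advised and cough THEN o2_sat_low]. New: start_antiviral, isolate, o2_sat_low.
Round 2: (vi) [IF o2_sat_low and age_over_65 THEN fever_present]. New: fever_present.
Round 3: (ii) [IF fever_present and start_antiviral THEN order_pcr]. New: order_pcr.
Derived: isolate (round 1), o2_sat_low (round 1), fever_present (round 2), order_pcr (round 3). immunocompromised never appears in any round.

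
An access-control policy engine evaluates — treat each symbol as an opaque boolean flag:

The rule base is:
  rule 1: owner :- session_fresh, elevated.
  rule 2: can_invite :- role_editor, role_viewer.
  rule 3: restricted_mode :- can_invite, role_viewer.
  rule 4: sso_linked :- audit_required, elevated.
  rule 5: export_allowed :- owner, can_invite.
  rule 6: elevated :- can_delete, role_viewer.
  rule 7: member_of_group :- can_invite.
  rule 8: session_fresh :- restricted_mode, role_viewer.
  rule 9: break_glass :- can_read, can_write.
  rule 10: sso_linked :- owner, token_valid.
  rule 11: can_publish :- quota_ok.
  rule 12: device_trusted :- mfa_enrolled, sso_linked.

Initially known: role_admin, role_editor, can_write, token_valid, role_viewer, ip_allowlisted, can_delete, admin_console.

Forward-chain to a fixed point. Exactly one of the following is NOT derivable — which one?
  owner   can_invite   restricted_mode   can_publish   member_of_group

Round 1 fires rule 2, rule 6, giving can_invite, elevated.
Round 2 fires rule 3, rule 7, giving restricted_mode, member_of_group.
Round 3 fires rule 8, giving session_fresh.
Round 4 fires rule 1, giving owner.
Round 5 fires rule 5, rule 10, giving export_allowed, sso_linked.
Derived: can_invite (round 1), restricted_mode (round 2), member_of_group (round 2), owner (round 4). can_publish never appears in any round.

can_publish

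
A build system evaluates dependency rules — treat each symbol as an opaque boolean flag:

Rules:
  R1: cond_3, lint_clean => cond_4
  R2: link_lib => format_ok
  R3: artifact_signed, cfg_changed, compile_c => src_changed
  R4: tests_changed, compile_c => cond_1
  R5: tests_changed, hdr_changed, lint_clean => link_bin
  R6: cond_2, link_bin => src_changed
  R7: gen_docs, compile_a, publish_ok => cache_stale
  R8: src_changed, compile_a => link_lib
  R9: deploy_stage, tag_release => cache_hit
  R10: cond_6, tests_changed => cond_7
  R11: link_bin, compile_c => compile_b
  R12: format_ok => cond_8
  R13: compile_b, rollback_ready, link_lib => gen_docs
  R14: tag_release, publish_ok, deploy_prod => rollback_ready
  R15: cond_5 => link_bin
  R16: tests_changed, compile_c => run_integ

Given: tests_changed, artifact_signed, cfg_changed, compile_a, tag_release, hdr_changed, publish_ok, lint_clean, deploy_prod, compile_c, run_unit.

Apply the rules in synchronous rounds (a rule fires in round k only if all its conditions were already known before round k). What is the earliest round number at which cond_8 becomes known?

4

Round 1: R3 [artifact_signed, cfg_changed, compile_c => src_changed]; R4 [tests_changed, compile_c => cond_1]; R5 [tests_changed, hdr_changed, lint_clean => link_bin]; R14 [tag_release, publish_ok, deploy_prod => rollback_ready]; R16 [tests_changed, compile_c => run_integ]. Adds src_changed, cond_1, link_bin, rollback_ready, run_integ.
Round 2: R8 [src_changed, compile_a => link_lib]; R11 [link_bin, compile_c => compile_b]. Adds link_lib, compile_b.
Round 3: R2 [link_lib => format_ok]; R13 [compile_b, rollback_ready, link_lib => gen_docs]. Adds format_ok, gen_docs.
Round 4: R7 [gen_docs, compile_a, publish_ok => cache_stale]; R12 [format_ok => cond_8]. Adds cache_stale, cond_8.
cond_8 first appears in round 4.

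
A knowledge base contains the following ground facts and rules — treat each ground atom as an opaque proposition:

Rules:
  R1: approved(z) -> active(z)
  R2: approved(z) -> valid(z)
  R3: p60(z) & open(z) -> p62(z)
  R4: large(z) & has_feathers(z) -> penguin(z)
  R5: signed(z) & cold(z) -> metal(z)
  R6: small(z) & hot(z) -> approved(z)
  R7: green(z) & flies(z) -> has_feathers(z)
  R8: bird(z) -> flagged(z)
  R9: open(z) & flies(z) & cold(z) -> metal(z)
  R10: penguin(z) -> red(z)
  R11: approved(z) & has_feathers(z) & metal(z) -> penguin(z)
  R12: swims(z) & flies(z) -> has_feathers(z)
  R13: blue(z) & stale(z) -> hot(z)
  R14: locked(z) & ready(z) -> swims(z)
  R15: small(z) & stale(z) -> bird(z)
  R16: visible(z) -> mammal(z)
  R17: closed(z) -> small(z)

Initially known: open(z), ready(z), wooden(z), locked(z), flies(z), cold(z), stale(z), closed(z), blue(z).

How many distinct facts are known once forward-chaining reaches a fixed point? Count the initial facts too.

Round 1: R9 [open(z) & flies(z) & cold(z) -> metal(z)]; R13 [blue(z) & stale(z) -> hot(z)]; R14 [locked(z) & ready(z) -> swims(z)]; R17 [closed(z) -> small(z)]. New: metal(z), hot(z), swims(z), small(z).
Round 2: R6 [small(z) & hot(z) -> approved(z)]; R12 [swims(z) & flies(z) -> has_feathers(z)]; R15 [small(z) & stale(z) -> bird(z)]. New: approved(z), has_feathers(z), bird(z).
Round 3: R1 [approved(z) -> active(z)]; R2 [approved(z) -> valid(z)]; R8 [bird(z) -> flagged(z)]; R11 [approved(z) & has_feathers(z) & metal(z) -> penguin(z)]. New: active(z), valid(z), flagged(z), penguin(z).
Round 4: R10 [penguin(z) -> red(z)]. New: red(z).
Closure: {active(z), approved(z), bird(z), blue(z), closed(z), cold(z), flagged(z), flies(z), has_feathers(z), hot(z), locked(z), metal(z), open(z), penguin(z), ready(z), red(z), small(z), stale(z), swims(z), valid(z), wooden(z)} — 21 facts.

21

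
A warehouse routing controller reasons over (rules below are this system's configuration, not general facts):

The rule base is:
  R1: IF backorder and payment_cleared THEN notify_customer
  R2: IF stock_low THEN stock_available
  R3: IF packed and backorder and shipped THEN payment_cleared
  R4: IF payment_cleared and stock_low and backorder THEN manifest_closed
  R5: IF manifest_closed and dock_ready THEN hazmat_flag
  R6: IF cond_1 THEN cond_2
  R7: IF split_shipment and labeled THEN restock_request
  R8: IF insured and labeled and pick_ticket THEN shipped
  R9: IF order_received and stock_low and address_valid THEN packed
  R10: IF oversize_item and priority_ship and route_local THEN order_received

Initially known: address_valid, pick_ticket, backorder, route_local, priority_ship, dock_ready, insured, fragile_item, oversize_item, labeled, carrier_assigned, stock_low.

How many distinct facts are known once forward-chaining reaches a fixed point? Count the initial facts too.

20

[1] R2 [IF stock_low THEN stock_available]; R8 [IF insured and labeled and pick_ticket THEN shipped]; R10 [IF oversize_item and priority_ship and route_local THEN order_received]. ⇒ new: stock_available, shipped, order_received.
[2] R9 [IF order_received and stock_low and address_valid THEN packed]. ⇒ new: packed.
[3] R3 [IF packed and backorder and shipped THEN payment_cleared]. ⇒ new: payment_cleared.
[4] R1 [IF backorder and payment_cleared THEN notify_customer]; R4 [IF payment_cleared and stock_low and backorder THEN manifest_closed]. ⇒ new: notify_customer, manifest_closed.
[5] R5 [IF manifest_closed and dock_ready THEN hazmat_flag]. ⇒ new: hazmat_flag.
Closure: {address_valid, backorder, carrier_assigned, dock_ready, fragile_item, hazmat_flag, insured, labeled, manifest_closed, notify_customer, order_received, oversize_item, packed, payment_cleared, pick_ticket, priority_ship, route_local, shipped, stock_available, stock_low} — 20 facts.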